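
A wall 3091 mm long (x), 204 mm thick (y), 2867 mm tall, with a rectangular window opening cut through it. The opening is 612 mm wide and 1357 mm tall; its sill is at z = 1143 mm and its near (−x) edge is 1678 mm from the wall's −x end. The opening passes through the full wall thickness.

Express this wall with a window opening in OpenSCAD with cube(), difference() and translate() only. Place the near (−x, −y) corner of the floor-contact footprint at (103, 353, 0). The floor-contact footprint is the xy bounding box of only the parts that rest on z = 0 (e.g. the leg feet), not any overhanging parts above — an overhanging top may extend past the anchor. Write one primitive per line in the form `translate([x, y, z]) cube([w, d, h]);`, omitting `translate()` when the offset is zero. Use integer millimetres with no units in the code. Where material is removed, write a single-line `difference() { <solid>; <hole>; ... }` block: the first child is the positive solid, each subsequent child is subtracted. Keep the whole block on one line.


difference() { translate([103, 353, 0]) cube([3091, 204, 2867]); translate([1781, 353, 1143]) cube([612, 204, 1357]); }


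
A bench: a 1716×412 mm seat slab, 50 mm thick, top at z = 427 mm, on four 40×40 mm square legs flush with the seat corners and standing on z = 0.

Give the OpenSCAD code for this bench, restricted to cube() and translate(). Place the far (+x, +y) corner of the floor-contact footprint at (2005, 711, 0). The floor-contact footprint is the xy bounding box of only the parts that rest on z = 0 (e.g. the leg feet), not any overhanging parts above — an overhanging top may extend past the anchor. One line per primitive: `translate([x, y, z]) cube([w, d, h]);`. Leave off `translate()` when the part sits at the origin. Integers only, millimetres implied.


translate([289, 299, 377]) cube([1716, 412, 50]);
translate([289, 299, 0]) cube([40, 40, 377]);
translate([289, 671, 0]) cube([40, 40, 377]);
translate([1965, 299, 0]) cube([40, 40, 377]);
translate([1965, 671, 0]) cube([40, 40, 377]);


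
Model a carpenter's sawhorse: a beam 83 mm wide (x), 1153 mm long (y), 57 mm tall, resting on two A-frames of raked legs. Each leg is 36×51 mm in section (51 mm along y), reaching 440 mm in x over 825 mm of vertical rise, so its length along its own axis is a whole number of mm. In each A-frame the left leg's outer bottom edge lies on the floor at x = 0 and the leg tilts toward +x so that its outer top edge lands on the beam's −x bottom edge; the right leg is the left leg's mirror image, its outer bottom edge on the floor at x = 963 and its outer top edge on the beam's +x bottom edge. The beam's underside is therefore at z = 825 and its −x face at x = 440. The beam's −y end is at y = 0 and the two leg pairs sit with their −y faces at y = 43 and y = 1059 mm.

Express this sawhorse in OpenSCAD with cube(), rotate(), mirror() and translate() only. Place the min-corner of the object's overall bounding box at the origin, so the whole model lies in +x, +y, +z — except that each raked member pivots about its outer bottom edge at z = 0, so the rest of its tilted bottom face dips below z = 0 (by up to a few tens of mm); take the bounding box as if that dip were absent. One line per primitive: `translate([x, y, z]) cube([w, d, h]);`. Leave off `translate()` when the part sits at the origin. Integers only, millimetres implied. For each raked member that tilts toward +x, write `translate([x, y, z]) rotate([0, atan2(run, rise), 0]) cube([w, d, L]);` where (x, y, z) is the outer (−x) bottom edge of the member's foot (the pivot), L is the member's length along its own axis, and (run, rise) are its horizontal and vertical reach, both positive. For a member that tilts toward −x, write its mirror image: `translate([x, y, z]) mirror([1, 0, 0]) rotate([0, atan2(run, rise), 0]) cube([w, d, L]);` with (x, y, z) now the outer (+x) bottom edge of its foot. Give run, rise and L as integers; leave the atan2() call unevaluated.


translate([440, 0, 825]) cube([83, 1153, 57]);
translate([0, 43, 0]) rotate([0, atan2(440, 825), 0]) cube([36, 51, 935]);
translate([963, 43, 0]) mirror([1, 0, 0]) rotate([0, atan2(440, 825), 0]) cube([36, 51, 935]);
translate([0, 1059, 0]) rotate([0, atan2(440, 825), 0]) cube([36, 51, 935]);
translate([963, 1059, 0]) mirror([1, 0, 0]) rotate([0, atan2(440, 825), 0]) cube([36, 51, 935]);


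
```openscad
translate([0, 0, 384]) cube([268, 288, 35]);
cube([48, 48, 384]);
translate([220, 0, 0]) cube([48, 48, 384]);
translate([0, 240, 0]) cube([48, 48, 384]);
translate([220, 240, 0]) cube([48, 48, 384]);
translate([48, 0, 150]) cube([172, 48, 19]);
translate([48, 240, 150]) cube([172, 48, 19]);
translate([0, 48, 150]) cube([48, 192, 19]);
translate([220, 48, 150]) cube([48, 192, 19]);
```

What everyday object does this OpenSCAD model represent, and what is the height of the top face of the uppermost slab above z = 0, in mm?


A stool. The seat height is 419 mm.

A 268×288×35 slab at z = 384 on four corner posts — a stool. The seat top is 384 + 35 = 419 mm.


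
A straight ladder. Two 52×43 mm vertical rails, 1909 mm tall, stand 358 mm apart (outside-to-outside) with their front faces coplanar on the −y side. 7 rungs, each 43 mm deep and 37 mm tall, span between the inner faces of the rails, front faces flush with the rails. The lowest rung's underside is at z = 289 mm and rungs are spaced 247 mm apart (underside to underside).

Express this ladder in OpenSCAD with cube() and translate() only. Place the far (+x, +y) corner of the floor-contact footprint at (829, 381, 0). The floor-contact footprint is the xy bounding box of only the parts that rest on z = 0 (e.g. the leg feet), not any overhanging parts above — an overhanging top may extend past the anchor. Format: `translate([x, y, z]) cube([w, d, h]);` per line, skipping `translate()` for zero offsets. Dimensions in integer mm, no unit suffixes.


translate([471, 338, 0]) cube([52, 43, 1909]);
translate([777, 338, 0]) cube([52, 43, 1909]);
translate([523, 338, 289]) cube([254, 43, 37]);
translate([523, 338, 536]) cube([254, 43, 37]);
translate([523, 338, 783]) cube([254, 43, 37]);
translate([523, 338, 1030]) cube([254, 43, 37]);
translate([523, 338, 1277]) cube([254, 43, 37]);
translate([523, 338, 1524]) cube([254, 43, 37]);
translate([523, 338, 1771]) cube([254, 43, 37]);


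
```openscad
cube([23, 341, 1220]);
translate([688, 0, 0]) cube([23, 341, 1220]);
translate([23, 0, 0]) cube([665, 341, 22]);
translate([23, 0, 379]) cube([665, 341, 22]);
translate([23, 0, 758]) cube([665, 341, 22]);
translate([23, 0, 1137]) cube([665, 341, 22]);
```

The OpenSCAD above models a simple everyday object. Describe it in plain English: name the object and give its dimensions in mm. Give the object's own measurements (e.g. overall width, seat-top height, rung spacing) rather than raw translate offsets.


An open bookshelf. Two side panels, each 23 mm thick, 341 mm deep and 1220 mm tall, stand 711 mm apart (outside-to-outside). Between them sit 4 shelves, each 22 mm thick and 341 mm deep, spanning the full gap between the sides. The bottom shelf rests on the floor (its underside at z = 0) and the clear gap between one shelf's top and the next shelf's underside is 357 mm.


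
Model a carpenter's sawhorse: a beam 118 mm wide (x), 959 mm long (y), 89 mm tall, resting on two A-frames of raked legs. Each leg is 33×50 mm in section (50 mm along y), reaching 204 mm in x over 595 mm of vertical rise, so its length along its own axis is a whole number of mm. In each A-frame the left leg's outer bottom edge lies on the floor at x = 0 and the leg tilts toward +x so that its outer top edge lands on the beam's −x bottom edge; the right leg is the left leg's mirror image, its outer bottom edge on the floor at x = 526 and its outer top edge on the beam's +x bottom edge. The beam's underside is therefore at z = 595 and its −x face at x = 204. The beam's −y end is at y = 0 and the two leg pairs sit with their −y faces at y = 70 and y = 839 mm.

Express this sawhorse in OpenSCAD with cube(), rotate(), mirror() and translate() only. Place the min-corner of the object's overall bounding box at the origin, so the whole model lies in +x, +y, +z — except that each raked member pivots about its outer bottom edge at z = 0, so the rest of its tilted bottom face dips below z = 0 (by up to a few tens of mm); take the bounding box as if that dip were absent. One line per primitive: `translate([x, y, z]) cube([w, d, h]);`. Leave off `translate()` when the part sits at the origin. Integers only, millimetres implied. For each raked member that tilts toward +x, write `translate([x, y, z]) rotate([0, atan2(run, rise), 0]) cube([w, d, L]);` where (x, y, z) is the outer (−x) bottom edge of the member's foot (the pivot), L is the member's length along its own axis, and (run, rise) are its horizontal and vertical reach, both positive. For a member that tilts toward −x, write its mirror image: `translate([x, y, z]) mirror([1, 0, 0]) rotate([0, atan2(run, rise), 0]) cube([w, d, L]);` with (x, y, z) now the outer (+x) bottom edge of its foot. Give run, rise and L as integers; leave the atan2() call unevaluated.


translate([204, 0, 595]) cube([118, 959, 89]);
translate([0, 70, 0]) rotate([0, atan2(204, 595), 0]) cube([33, 50, 629]);
translate([526, 70, 0]) mirror([1, 0, 0]) rotate([0, atan2(204, 595), 0]) cube([33, 50, 629]);
translate([0, 839, 0]) rotate([0, atan2(204, 595), 0]) cube([33, 50, 629]);
translate([526, 839, 0]) mirror([1, 0, 0]) rotate([0, atan2(204, 595), 0]) cube([33, 50, 629]);


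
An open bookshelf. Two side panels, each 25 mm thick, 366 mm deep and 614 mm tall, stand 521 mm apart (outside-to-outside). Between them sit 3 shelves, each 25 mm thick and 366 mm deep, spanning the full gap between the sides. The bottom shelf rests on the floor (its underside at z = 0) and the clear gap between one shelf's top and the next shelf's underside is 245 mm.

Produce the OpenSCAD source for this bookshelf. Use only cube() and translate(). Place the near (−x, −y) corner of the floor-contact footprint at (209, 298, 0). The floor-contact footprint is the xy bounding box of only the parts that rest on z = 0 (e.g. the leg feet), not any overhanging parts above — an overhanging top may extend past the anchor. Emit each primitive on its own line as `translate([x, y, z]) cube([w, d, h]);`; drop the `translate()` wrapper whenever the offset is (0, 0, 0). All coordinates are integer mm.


translate([209, 298, 0]) cube([25, 366, 614]);
translate([705, 298, 0]) cube([25, 366, 614]);
translate([234, 298, 0]) cube([471, 366, 25]);
translate([234, 298, 270]) cube([471, 366, 25]);
translate([234, 298, 540]) cube([471, 366, 25]);


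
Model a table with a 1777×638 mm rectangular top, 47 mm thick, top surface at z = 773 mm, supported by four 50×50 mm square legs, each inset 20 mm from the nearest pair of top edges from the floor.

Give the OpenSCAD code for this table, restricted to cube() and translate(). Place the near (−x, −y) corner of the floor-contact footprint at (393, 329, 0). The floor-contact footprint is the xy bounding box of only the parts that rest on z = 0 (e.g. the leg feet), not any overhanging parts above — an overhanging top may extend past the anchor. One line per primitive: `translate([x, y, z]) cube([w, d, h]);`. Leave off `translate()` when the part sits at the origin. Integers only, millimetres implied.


translate([373, 309, 726]) cube([1777, 638, 47]);
translate([393, 329, 0]) cube([50, 50, 726]);
translate([2080, 329, 0]) cube([50, 50, 726]);
translate([393, 877, 0]) cube([50, 50, 726]);
translate([2080, 877, 0]) cube([50, 50, 726]);


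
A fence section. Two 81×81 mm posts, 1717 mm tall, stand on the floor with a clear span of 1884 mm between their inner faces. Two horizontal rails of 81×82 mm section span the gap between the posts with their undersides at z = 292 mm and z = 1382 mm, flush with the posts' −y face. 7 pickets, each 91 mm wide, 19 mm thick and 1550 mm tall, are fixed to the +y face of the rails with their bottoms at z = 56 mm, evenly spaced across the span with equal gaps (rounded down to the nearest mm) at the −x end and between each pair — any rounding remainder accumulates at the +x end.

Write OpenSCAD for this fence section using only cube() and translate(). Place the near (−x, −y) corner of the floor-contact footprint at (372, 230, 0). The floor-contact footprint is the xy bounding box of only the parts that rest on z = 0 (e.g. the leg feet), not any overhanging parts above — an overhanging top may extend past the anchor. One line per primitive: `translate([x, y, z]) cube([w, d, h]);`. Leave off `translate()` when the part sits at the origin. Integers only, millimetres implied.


translate([372, 230, 0]) cube([81, 81, 1717]);
translate([2337, 230, 0]) cube([81, 81, 1717]);
translate([453, 230, 292]) cube([1884, 81, 82]);
translate([453, 230, 1382]) cube([1884, 81, 82]);
translate([608, 311, 56]) cube([91, 19, 1550]);
translate([854, 311, 56]) cube([91, 19, 1550]);
translate([1100, 311, 56]) cube([91, 19, 1550]);
translate([1346, 311, 56]) cube([91, 19, 1550]);
translate([1592, 311, 56]) cube([91, 19, 1550]);
translate([1838, 311, 56]) cube([91, 19, 1550]);
translate([2084, 311, 56]) cube([91, 19, 1550]);


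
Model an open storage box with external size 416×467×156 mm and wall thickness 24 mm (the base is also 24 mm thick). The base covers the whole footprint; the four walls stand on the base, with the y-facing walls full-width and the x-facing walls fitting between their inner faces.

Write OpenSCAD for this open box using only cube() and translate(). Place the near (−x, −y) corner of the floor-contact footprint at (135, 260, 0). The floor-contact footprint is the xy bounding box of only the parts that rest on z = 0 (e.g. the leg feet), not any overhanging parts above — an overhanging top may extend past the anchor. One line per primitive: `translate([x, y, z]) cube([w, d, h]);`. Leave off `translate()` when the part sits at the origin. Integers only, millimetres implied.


translate([135, 260, 0]) cube([416, 467, 24]);
translate([135, 260, 24]) cube([416, 24, 132]);
translate([135, 703, 24]) cube([416, 24, 132]);
translate([135, 284, 24]) cube([24, 419, 132]);
translate([527, 284, 24]) cube([24, 419, 132]);


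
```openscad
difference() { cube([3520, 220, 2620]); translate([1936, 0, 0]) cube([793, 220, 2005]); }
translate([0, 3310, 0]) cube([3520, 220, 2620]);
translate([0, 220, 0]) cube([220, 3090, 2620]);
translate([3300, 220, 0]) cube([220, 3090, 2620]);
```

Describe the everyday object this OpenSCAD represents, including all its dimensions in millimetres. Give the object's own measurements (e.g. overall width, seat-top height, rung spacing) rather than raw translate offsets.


A single room: four walls, each 2620 mm tall and 220 mm thick, enclosing an outside footprint 3520×3530 mm (x × y), no floor or roof. The front and back walls (−y and +y sides) run the full x-width; the side walls fit between their inner faces. A door opening 793 mm wide and 2005 mm tall is cut through the front wall from the floor up, its −x edge 1936 mm from the wall's −x end.


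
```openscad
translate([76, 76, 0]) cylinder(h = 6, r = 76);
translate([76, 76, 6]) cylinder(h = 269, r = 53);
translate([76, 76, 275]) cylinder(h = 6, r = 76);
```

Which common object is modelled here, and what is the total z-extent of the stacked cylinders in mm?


A spool. The overall height is 281 mm.

Three coaxial cylinders, large–small–large — a spool. Two 6 mm flanges and a 269 mm core give 6 + 269 + 6 = 281 mm.


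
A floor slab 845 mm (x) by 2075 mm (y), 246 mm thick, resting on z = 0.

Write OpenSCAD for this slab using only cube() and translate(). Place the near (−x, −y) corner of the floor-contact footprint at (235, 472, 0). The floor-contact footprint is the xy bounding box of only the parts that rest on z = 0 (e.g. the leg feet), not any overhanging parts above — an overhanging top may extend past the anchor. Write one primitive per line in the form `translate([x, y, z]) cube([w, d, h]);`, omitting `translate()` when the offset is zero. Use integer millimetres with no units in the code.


translate([235, 472, 0]) cube([845, 2075, 246]);


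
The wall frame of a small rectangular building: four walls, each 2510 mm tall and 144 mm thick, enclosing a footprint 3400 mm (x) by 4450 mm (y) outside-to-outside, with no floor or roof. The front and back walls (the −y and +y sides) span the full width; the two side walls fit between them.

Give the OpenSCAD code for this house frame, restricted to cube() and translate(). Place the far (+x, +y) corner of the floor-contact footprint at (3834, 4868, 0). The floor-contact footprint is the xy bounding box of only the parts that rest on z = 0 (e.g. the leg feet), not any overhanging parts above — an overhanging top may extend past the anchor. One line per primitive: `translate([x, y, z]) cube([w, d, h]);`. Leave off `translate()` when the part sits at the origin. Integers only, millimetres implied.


translate([434, 418, 0]) cube([3400, 144, 2510]);
translate([434, 4724, 0]) cube([3400, 144, 2510]);
translate([434, 562, 0]) cube([144, 4162, 2510]);
translate([3690, 562, 0]) cube([144, 4162, 2510]);


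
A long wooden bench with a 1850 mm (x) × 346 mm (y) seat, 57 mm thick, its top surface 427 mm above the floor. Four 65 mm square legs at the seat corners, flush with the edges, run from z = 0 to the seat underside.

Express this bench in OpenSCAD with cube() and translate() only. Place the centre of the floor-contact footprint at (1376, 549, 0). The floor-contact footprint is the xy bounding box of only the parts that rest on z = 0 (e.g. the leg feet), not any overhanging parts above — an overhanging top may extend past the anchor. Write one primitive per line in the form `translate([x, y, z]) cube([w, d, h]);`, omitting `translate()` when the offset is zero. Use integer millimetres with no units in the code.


translate([451, 376, 370]) cube([1850, 346, 57]);
translate([451, 376, 0]) cube([65, 65, 370]);
translate([451, 657, 0]) cube([65, 65, 370]);
translate([2236, 376, 0]) cube([65, 65, 370]);
translate([2236, 657, 0]) cube([65, 65, 370]);


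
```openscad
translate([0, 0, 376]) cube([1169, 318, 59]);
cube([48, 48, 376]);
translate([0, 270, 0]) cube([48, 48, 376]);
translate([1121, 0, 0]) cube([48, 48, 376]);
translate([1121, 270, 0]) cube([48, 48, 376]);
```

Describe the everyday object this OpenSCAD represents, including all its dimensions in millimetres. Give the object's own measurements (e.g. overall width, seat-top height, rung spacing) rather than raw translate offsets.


A bench: a 1169×318 mm seat slab, 59 mm thick, top at z = 435 mm, on four 48×48 mm square legs flush with the seat corners and standing on z = 0.


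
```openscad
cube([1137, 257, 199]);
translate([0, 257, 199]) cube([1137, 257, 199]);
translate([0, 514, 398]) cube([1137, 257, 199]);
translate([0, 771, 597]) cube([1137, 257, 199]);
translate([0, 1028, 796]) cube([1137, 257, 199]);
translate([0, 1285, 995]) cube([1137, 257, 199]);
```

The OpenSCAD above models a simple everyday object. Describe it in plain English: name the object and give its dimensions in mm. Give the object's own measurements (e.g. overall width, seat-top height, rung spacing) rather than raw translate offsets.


A straight staircase of 6 solid steps. Each step is 1137 mm wide (x), 257 mm deep (y, the going) and 199 mm tall (the rise). The first step rests on the floor; each subsequent step sits one going further in +y and one rise higher in +z, directly behind and above the previous step with no overlap.


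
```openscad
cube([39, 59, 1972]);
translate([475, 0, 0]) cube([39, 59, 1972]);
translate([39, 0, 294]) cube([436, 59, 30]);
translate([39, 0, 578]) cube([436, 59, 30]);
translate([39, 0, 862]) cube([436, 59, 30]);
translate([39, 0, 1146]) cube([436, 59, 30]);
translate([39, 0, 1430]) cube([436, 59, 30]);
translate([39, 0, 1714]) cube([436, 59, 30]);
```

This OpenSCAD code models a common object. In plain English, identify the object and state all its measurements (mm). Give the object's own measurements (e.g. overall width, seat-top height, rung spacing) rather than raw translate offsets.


A straight ladder. Two 39×59 mm vertical rails, 1972 mm tall, stand 514 mm apart (outside-to-outside) with their front faces coplanar on the −y side. 6 rungs, each 59 mm deep and 30 mm tall, span between the inner faces of the rails, front faces flush with the rails. The lowest rung's underside is at z = 294 mm and rungs are spaced 284 mm apart (underside to underside).


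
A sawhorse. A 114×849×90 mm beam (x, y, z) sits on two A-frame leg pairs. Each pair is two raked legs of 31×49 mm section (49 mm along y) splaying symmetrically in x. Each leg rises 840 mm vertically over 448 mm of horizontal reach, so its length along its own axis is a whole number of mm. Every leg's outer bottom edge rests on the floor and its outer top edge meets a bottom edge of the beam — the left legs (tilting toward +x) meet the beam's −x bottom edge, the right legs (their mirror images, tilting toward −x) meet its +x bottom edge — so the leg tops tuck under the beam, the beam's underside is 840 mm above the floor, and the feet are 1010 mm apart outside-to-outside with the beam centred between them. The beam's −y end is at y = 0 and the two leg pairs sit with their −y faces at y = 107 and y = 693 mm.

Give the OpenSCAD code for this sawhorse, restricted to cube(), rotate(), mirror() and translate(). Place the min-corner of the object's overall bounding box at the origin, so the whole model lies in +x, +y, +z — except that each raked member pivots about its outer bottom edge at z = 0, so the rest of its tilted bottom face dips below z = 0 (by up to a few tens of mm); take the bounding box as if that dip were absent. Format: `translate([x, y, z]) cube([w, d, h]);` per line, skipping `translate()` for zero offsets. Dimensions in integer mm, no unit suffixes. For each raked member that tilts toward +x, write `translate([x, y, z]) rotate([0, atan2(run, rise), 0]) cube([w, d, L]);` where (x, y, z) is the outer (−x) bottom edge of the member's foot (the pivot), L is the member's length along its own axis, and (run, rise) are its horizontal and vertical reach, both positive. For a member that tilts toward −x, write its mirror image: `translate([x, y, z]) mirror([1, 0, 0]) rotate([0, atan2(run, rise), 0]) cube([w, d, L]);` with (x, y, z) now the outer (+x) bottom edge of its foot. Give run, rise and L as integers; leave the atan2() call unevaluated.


// leg length = √(448² + 840²) = 952
// right-leg outer foot x = 2·448 + 114 = 1010
// beam min-corner = (448, 0, 840)
translate([448, 0, 840]) cube([114, 849, 90]);
translate([0, 107, 0]) rotate([0, atan2(448, 840), 0]) cube([31, 49, 952]);
translate([1010, 107, 0]) mirror([1, 0, 0]) rotate([0, atan2(448, 840), 0]) cube([31, 49, 952]);
translate([0, 693, 0]) rotate([0, atan2(448, 840), 0]) cube([31, 49, 952]);
translate([1010, 693, 0]) mirror([1, 0, 0]) rotate([0, atan2(448, 840), 0]) cube([31, 49, 952]);


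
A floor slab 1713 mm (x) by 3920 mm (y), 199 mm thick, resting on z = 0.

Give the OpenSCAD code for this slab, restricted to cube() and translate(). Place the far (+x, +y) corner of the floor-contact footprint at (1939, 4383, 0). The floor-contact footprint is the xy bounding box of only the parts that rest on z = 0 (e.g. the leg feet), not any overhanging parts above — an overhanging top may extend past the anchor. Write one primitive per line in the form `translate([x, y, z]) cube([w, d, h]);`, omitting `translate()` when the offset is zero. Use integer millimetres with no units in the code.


translate([226, 463, 0]) cube([1713, 3920, 199]);


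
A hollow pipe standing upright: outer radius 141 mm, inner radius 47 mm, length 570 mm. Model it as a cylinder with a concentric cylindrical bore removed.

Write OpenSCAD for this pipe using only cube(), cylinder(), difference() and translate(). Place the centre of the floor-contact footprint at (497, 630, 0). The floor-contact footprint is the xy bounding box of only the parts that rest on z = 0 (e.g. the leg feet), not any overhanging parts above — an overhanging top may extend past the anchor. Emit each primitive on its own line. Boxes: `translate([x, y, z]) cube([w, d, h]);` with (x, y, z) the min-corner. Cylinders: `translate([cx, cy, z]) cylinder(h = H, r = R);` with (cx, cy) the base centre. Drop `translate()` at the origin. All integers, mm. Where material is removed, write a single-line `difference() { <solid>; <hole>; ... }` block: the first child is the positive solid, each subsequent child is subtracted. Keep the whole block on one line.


difference() { translate([497, 630, 0]) cylinder(h = 570, r = 141); translate([497, 630, 0]) cylinder(h = 570, r = 47); }


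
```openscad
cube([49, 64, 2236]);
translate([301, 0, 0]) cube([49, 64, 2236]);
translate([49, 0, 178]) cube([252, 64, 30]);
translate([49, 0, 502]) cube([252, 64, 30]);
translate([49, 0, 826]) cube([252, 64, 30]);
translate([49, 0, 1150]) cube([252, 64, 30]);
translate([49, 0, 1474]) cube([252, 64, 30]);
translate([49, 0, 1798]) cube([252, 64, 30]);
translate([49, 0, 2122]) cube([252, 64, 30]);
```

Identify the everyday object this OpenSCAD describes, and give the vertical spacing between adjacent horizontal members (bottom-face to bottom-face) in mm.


A ladder. The rung spacing is 324 mm.

Two tall 49×64 posts with 7 short bars between them — a ladder. Adjacent rungs sit at z = 178 and z = 502, so the spacing is 502 − 178 = 324 mm.


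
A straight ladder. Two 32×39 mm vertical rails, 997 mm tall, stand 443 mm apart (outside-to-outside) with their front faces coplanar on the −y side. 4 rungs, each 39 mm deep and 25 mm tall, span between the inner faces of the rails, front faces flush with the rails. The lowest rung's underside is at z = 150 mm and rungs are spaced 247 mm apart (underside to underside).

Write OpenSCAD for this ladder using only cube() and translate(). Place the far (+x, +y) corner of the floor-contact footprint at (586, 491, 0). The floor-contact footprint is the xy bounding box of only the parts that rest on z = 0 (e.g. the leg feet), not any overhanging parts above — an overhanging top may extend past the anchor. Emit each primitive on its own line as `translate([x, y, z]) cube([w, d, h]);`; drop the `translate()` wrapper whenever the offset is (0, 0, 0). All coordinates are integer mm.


translate([143, 452, 0]) cube([32, 39, 997]);
translate([554, 452, 0]) cube([32, 39, 997]);
translate([175, 452, 150]) cube([379, 39, 25]);
translate([175, 452, 397]) cube([379, 39, 25]);
translate([175, 452, 644]) cube([379, 39, 25]);
translate([175, 452, 891]) cube([379, 39, 25]);


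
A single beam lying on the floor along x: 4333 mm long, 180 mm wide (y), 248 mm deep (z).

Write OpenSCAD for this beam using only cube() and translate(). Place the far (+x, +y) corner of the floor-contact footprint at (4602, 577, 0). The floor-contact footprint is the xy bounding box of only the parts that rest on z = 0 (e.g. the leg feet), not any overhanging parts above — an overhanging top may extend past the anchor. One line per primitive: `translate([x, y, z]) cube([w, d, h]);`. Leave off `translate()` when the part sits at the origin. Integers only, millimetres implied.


translate([269, 397, 0]) cube([4333, 180, 248]);


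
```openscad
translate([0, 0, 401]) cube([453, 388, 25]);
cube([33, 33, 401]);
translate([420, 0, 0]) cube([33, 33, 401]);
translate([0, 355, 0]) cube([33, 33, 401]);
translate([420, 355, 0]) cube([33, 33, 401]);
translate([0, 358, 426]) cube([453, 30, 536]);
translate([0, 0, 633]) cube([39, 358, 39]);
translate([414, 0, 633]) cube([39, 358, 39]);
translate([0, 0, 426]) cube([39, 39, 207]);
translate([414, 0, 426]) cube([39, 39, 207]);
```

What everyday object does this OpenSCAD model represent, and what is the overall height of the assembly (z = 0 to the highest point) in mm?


A chair. The overall height is 962 mm.

A slab on four corner posts with a tall panel at the back — a chair. The seat slab sits at z = 401 with thickness 25, and the 536 mm backrest starts at the seat top, so the overall height is 401 + 25 + 536 = 962 mm.


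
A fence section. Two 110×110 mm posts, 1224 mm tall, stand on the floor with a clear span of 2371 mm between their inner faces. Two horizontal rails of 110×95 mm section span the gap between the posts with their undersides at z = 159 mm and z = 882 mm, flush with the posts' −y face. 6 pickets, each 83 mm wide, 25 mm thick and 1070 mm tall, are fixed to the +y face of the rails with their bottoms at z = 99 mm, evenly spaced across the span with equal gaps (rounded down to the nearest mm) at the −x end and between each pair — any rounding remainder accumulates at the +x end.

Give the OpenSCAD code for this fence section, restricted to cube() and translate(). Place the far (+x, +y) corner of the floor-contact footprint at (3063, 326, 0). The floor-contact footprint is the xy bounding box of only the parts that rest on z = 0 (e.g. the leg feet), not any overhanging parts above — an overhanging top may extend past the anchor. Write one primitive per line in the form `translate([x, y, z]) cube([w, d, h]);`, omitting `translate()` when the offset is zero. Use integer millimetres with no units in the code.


translate([472, 216, 0]) cube([110, 110, 1224]);
translate([2953, 216, 0]) cube([110, 110, 1224]);
translate([582, 216, 159]) cube([2371, 110, 95]);
translate([582, 216, 882]) cube([2371, 110, 95]);
translate([849, 326, 99]) cube([83, 25, 1070]);
translate([1199, 326, 99]) cube([83, 25, 1070]);
translate([1549, 326, 99]) cube([83, 25, 1070]);
translate([1899, 326, 99]) cube([83, 25, 1070]);
translate([2249, 326, 99]) cube([83, 25, 1070]);
translate([2599, 326, 99]) cube([83, 25, 1070]);


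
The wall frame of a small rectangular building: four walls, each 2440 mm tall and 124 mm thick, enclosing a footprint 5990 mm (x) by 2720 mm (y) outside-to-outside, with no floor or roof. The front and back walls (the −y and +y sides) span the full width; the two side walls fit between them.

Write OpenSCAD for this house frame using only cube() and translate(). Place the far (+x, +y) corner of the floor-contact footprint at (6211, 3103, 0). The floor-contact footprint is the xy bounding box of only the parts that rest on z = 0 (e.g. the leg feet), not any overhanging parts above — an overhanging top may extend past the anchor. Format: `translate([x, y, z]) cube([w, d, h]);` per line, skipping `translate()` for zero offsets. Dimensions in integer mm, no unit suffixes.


translate([221, 383, 0]) cube([5990, 124, 2440]);
translate([221, 2979, 0]) cube([5990, 124, 2440]);
translate([221, 507, 0]) cube([124, 2472, 2440]);
translate([6087, 507, 0]) cube([124, 2472, 2440]);


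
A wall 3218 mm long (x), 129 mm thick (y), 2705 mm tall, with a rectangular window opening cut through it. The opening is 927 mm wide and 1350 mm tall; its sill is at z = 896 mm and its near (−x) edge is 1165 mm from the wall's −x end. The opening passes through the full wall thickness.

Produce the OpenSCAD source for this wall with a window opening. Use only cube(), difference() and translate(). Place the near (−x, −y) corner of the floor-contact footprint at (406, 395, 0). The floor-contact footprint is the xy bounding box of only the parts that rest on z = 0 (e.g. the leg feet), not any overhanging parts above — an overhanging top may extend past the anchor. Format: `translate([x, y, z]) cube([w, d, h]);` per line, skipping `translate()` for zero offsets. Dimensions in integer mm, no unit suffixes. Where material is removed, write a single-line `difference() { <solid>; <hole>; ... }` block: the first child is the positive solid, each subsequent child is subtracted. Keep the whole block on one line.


difference() { translate([406, 395, 0]) cube([3218, 129, 2705]); translate([1571, 395, 896]) cube([927, 129, 1350]); }


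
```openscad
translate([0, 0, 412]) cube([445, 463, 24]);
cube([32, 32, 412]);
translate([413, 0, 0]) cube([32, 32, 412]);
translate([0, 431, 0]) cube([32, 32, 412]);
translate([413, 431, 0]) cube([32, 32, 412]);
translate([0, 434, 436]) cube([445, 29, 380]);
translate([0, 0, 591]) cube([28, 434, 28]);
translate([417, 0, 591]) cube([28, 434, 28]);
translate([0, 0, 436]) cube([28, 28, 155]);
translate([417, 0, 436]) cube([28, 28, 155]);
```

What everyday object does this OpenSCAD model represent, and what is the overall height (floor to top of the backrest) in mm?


A chair. The overall height is 816 mm.

A slab on four corner posts with a tall panel at the back — a chair. The seat slab sits at z = 412 with thickness 24, and the 380 mm backrest starts at the seat top, so the overall height is 412 + 24 + 380 = 816 mm.


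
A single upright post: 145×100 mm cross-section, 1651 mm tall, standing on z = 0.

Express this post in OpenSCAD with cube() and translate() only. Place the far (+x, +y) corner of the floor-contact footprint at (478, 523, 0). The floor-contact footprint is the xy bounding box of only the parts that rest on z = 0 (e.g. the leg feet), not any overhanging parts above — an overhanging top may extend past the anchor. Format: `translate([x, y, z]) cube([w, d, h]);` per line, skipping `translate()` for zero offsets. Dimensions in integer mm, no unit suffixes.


translate([333, 423, 0]) cube([145, 100, 1651]);


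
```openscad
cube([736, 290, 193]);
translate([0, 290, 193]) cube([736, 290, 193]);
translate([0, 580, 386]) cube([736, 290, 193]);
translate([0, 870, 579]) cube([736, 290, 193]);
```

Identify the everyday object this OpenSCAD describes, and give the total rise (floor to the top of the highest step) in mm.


A staircase. The total rise is 772 mm.

4 identical blocks, each offset up and back from the previous — a staircase. Each step is 193 mm tall and there are 4 of them, so the total rise is 4 × 193 = 772 mm.


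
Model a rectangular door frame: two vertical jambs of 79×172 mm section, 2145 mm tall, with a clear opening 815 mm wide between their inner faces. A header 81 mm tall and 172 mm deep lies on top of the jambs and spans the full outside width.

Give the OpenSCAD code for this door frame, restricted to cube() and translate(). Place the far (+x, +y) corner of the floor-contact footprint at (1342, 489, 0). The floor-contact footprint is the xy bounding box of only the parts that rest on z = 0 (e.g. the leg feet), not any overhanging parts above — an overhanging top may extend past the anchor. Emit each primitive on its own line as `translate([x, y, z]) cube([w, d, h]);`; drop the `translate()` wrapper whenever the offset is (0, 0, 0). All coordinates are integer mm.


translate([369, 317, 0]) cube([79, 172, 2145]);
translate([1263, 317, 0]) cube([79, 172, 2145]);
translate([369, 317, 2145]) cube([973, 172, 81]);


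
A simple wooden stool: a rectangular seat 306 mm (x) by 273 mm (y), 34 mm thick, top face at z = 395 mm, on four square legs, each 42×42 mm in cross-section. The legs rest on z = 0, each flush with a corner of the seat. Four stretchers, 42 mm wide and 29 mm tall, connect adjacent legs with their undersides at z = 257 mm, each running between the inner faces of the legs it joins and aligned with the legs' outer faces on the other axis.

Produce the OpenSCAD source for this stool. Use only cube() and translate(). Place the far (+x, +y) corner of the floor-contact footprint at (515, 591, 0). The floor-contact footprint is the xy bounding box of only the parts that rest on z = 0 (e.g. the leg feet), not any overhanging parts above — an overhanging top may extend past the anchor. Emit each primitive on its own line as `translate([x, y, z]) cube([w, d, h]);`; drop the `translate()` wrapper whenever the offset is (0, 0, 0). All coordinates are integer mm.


// leg_h = 395 - 34 = 361
// stretcher span = 306 - 2*42 = 222
translate([209, 318, 361]) cube([306, 273, 34]);
translate([209, 318, 0]) cube([42, 42, 361]);
translate([473, 318, 0]) cube([42, 42, 361]);
translate([209, 549, 0]) cube([42, 42, 361]);
translate([473, 549, 0]) cube([42, 42, 361]);
translate([251, 318, 257]) cube([222, 42, 29]);
translate([251, 549, 257]) cube([222, 42, 29]);
translate([209, 360, 257]) cube([42, 189, 29]);
translate([473, 360, 257]) cube([42, 189, 29]);


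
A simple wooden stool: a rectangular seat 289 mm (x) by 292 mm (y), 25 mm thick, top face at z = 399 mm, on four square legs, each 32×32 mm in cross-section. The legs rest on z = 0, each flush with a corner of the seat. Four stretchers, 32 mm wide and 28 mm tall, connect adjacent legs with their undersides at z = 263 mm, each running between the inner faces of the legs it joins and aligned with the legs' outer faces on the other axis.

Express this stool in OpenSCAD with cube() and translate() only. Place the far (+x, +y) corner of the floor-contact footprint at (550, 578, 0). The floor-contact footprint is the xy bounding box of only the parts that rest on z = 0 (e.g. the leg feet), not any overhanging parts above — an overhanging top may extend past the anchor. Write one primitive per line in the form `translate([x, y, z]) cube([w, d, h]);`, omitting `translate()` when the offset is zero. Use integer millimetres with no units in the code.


translate([261, 286, 374]) cube([289, 292, 25]);
translate([261, 286, 0]) cube([32, 32, 374]);
translate([518, 286, 0]) cube([32, 32, 374]);
translate([261, 546, 0]) cube([32, 32, 374]);
translate([518, 546, 0]) cube([32, 32, 374]);
translate([293, 286, 263]) cube([225, 32, 28]);
translate([293, 546, 263]) cube([225, 32, 28]);
translate([261, 318, 263]) cube([32, 228, 28]);
translate([518, 318, 263]) cube([32, 228, 28]);


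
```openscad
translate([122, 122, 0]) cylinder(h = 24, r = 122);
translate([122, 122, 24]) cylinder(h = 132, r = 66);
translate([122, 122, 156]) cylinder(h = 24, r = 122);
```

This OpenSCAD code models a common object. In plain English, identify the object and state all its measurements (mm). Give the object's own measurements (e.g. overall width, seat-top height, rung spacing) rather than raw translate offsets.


A spool: two coaxial disc flanges of radius 122 mm and thickness 24 mm, joined by a core cylinder of radius 66 mm and height 132 mm. The lower flange rests on z = 0 and the three cylinders share a vertical axis.


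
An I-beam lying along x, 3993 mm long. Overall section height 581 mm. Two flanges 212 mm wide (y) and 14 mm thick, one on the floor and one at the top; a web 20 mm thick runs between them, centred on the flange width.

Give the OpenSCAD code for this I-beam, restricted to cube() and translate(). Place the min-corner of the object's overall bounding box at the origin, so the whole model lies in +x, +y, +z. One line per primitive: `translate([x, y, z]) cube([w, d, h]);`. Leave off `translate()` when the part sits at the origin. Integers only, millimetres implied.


cube([3993, 212, 14]);
translate([0, 96, 14]) cube([3993, 20, 553]);
translate([0, 0, 567]) cube([3993, 212, 14]);


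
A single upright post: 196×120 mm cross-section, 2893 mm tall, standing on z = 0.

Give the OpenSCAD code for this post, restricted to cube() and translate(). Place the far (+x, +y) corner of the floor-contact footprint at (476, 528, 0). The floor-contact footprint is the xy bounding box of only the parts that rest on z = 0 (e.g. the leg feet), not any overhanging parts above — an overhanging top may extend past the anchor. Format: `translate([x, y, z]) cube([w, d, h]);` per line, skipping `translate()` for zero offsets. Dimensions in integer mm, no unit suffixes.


translate([280, 408, 0]) cube([196, 120, 2893]);


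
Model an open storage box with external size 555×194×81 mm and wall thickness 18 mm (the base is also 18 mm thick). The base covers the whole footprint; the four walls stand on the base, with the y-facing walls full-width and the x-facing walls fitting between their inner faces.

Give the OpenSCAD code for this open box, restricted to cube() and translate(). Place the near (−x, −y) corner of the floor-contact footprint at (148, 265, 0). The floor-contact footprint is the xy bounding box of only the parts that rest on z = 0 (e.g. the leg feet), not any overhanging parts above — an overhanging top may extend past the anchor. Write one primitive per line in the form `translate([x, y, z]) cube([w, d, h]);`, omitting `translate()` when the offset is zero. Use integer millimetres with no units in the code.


translate([148, 265, 0]) cube([555, 194, 18]);
translate([148, 265, 18]) cube([555, 18, 63]);
translate([148, 441, 18]) cube([555, 18, 63]);
translate([148, 283, 18]) cube([18, 158, 63]);
translate([685, 283, 18]) cube([18, 158, 63]);
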